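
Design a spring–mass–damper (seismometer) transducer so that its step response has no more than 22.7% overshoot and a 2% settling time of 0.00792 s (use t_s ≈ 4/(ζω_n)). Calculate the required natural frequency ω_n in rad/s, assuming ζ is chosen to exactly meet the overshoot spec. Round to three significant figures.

ω_n ≈ 1180 rad/s

Inverting the overshoot relation: ζ = |ln 0.227|/√(π² + ln²0.227) = 0.427.
Then ω_n = 4/(ζ t_s) = 4/(0.427 × 0.00792) = 1180 rad/s.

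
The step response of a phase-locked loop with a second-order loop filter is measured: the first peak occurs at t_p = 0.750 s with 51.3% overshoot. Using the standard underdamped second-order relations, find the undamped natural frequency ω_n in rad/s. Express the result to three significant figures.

The overshoot fixes ζ = −ln(OS)/√(π²+ln²(OS)) = 0.208.
From t_p = π/ω_d, ω_d = π/0.750 = 4.19 rad/s, so ω_n = ω_d/√(1−ζ²) = 4.28 rad/s.

ω_n ≈ 4.28 rad/s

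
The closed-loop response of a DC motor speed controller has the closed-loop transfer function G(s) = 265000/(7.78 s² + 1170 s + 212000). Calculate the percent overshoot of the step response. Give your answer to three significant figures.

%OS ≈ 20.0%

Dividing through by 7.78: denominator becomes s² + 150.4 s + 27250.
So ω_n = √27250 = 165 rad/s and ζ = 150.4/(2·165) = 0.456.
%OS = 100 e^{−πζ/√(1−ζ²)} with ζ = 0.456 gives 20.0%.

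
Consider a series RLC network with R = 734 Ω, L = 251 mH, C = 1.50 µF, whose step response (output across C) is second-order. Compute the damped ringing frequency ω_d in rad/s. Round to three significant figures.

For a series RLC circuit (capacitor voltage as output), ω_n = 1/√(LC) = 1/√(251 mH · 1.50 µF) = 1630 rad/s.
ζ = (R/2)·√(C/L) = (734/2)·√(1.50 µF/251 mH) = 0.897.
ω_d = ω_n√(1−ζ²) = 720 rad/s.

ω_d ≈ 720 rad/s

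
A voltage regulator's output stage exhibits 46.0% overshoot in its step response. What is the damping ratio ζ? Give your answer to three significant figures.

ζ ≈ 0.240

From %OS = 100·exp(−πζ/√(1−ζ²)), invert to get ζ = −ln(OS)/√(π² + ln²(OS)) with OS = 0.460.
−ln 0.460 = 0.7765, so ζ = 0.7765/√(π² + 0.6030) = 0.240.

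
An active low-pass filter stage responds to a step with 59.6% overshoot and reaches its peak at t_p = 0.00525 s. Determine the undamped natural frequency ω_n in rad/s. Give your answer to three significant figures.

From the overshoot, ζ = −ln(OS)/√(π²+ln²(OS)) = 0.163.
From t_p = π/ω_d, ω_d = π/0.00525 = 598 rad/s, so ω_n = ω_d/√(1−ζ²) = 606 rad/s.

ω_n ≈ 606 rad/s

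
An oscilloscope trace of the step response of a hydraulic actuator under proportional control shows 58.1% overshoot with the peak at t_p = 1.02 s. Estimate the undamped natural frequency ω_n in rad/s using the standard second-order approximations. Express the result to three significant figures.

ω_n ≈ 3.13 rad/s

ζ from %OS: ζ = |ln 0.581|/√(π²+ln²0.581) = 0.170.
t_p = π/ω_d ⇒ ω_d = 3.08 rad/s; then ω_n = ω_d/√(1−ζ²) = 3.13 rad/s.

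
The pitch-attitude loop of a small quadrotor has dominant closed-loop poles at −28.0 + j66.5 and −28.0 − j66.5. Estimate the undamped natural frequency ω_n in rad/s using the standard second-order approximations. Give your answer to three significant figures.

With σ = 28.0, ω_d = 66.5: ω_n = √(σ²+ω_d²) = 72.2 rad/s, ζ = σ/ω_n = 0.388.

ω_n ≈ 72.2 rad/s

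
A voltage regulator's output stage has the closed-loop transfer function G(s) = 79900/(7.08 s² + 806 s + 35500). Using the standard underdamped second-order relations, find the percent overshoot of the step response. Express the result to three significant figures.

%OS ≈ 1.43%

Dividing through by 7.08: denominator becomes s² + 113.8 s + 5014.
So ω_n = √5014 = 70.8 rad/s and ζ = 113.8/(2·70.8) = 0.804.
Overshoot: exp(−π·0.804/√(1−0.804²)) = 0.0143, i.e. 1.43%.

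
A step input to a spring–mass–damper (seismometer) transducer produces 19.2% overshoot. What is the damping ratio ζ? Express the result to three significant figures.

ζ = −ln(OS)/√(π² + (ln OS)²). With OS = 0.192, ln OS = −1.650 and ζ = 1.650/3.549 = 0.465.

ζ ≈ 0.465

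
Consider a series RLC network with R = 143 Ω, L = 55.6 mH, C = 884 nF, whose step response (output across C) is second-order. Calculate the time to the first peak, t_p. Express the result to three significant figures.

For a series RLC circuit (capacitor voltage as output), ω_n = 1/√(LC) = 1/√(55.6 mH · 884 nF) = 4510 rad/s.
ζ = (R/2)·√(C/L) = (143/2)·√(884 nF/55.6 mH) = 0.285.
ω_d = 4510·√(1 − 0.285²) = 4320 rad/s. t_p = π/ω_d = 0.000727 s.

t_p ≈ 0.000727 s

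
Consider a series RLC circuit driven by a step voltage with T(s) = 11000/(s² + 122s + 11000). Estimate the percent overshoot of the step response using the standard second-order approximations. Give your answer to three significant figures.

%OS ≈ 10.6%

Matching coefficients with s² + 2ζω_n s + ω_n² gives ω_n² = 11000 ⇒ ω_n = 105 rad/s, and ζ = 122/(2ω_n) = 0.582.
Overshoot: exp(−π·0.582/√(1−0.582²)) = 0.106, i.e. 10.6%.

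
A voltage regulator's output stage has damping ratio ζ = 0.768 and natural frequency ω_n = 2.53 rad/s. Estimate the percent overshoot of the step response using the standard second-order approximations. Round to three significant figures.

%OS ≈ 2.31%

For an underdamped second-order system, %OS = 100·exp(−πζ/√(1−ζ²)).
πζ/√(1−ζ²) = π·0.768/√(1−0.590) = 3.767, so %OS = 100·e^(−3.767) = 2.31%.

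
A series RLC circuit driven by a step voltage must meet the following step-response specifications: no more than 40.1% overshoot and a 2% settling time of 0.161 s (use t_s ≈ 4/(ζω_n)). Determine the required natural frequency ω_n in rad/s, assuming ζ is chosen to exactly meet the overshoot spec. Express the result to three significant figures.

ζ = −ln(OS)/√(π² + (ln OS)²). With OS = 0.401, ln OS = −0.9138 and ζ = 0.9138/3.272 = 0.279.
Then ω_n = 4/(ζ t_s) = 4/(0.279 × 0.161) = 89.0 rad/s.

ω_n ≈ 89.0 rad/s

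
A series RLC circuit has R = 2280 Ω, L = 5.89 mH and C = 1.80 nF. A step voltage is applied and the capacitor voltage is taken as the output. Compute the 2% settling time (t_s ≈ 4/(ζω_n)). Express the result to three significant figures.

t_s ≈ 0.0000207 s

For a series RLC circuit (capacitor voltage as output), ω_n = 1/√(LC) = 1/√(5.89 mH · 1.80 nF) = 307000 rad/s.
ζ = (R/2)·√(C/L) = (2280/2)·√(1.80 nF/5.89 mH) = 0.630.
t_s ≈ 4/(ζω_n) = 0.0000207 s.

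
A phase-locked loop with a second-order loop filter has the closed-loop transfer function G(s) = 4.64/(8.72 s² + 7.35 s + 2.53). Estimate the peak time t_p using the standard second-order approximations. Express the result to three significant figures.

t_p ≈ 9.37 s

Dividing through by 8.72: denominator becomes s² + 0.8429 s + 0.2901.
So ω_n = √0.2901 = 0.539 rad/s and ζ = 0.8429/(2·0.539) = 0.782.
ω_d = ω_n√(1−ζ²) = 0.335 rad/s. t_p = π/ω_d = 9.37 s.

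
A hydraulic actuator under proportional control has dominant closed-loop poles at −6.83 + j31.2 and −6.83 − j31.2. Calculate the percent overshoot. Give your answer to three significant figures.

|pole| = ω_n = √(6.83² + 31.2²) = 31.9 rad/s; ζ = cos θ = σ/ω_n = 0.214.
%OS = 100 e^{−πζ/√(1−ζ²)} with ζ = 0.214 gives 50.3%.

%OS ≈ 50.3%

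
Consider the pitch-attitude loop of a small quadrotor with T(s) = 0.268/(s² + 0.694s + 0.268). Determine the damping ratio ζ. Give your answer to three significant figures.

ζ ≈ 0.670

ω_n = √0.268 = 0.518 rad/s; ζ = 0.694/(2·0.518) = 0.670.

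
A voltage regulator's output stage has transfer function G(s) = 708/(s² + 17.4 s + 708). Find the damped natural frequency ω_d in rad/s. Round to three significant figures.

ω_d ≈ 25.1 rad/s

Matching coefficients with s² + 2ζω_n s + ω_n² gives ω_n² = 708 ⇒ ω_n = 26.6 rad/s, and ζ = 17.4/(2ω_n) = 0.327.
ω_d = ω_n√(1−ζ²) = 25.1 rad/s.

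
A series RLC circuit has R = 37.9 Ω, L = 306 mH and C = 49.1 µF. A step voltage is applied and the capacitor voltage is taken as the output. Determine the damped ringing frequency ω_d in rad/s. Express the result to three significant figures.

ω_d ≈ 250 rad/s

For a series RLC circuit (capacitor voltage as output), ω_n = 1/√(LC) = 1/√(306 mH · 49.1 µF) = 258 rad/s.
ζ = (R/2)·√(C/L) = (37.9/2)·√(49.1 µF/306 mH) = 0.240.
ω_d = 258·√(1 − 0.240²) = 250 rad/s.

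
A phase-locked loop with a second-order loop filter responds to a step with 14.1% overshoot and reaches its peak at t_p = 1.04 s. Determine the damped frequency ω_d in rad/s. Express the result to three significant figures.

t_p = π/ω_d, so ω_d = π/1.04 = 3.02 rad/s.

ω_d ≈ 3.02 rad/s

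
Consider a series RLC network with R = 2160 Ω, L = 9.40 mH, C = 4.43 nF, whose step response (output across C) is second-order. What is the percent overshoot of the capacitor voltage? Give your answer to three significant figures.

%OS ≈ 3.11%

For a series RLC circuit (capacitor voltage as output), ω_n = 1/√(LC) = 1/√(9.40 mH · 4.43 nF) = 155000 rad/s.
ζ = (R/2)·√(C/L) = (2160/2)·√(4.43 nF/9.40 mH) = 0.741.
Overshoot: exp(−π·0.741/√(1−0.741²)) = 0.0311, i.e. 3.11%.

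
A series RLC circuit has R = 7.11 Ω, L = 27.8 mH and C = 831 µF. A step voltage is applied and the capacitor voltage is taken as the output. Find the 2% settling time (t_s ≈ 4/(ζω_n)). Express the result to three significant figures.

t_s ≈ 0.0313 s

For a series RLC circuit (capacitor voltage as output), ω_n = 1/√(LC) = 1/√(27.8 mH · 831 µF) = 208 rad/s.
ζ = (R/2)·√(C/L) = (7.11/2)·√(831 µF/27.8 mH) = 0.615.
t_s ≈ 4/(ζω_n) = 0.0313 s.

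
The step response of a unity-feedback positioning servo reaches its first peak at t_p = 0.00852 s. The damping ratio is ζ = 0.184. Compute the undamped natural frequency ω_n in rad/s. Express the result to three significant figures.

Peak time t_p = π/ω_d, so ω_d = π/t_p = π/0.00852 = 369 rad/s.
ω_n = ω_d/√(1−ζ²) = 369/√0.966 = 375 rad/s.

ω_n ≈ 375 rad/s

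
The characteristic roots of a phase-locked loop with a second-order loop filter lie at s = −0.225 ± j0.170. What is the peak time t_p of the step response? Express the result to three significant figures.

t_p = π/ω_d with ω_d = 0.170 (the imaginary part), so t_p = 18.5 s.

t_p ≈ 18.5 s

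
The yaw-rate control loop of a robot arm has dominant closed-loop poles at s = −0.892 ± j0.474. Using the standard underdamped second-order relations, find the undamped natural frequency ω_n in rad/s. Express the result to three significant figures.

ω_n ≈ 1.01 rad/s

The poles are at −σ ± jω_d with σ = 0.892 and ω_d = 0.474, so ω_n = √(σ²+ω_d²) = 1.01 rad/s and ζ = σ/ω_n = 0.883.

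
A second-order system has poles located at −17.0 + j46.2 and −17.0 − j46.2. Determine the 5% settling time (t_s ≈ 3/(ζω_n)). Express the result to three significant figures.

t_s ≈ 0.176 s

For poles at −σ ± jω_d, ζω_n = σ = 17.0, so t_s ≈ 3/σ = 0.176 s.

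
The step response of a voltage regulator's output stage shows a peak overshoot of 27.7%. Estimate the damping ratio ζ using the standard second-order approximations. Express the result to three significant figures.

ζ = −ln(OS)/√(π² + (ln OS)²). With OS = 0.277, ln OS = −1.284 and ζ = 1.284/3.394 = 0.378.

ζ ≈ 0.378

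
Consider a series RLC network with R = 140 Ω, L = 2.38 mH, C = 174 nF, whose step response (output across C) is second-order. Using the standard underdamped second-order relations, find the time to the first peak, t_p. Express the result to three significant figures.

For a series RLC circuit (capacitor voltage as output), ω_n = 1/√(LC) = 1/√(2.38 mH · 174 nF) = 49100 rad/s.
ζ = (R/2)·√(C/L) = (140/2)·√(174 nF/2.38 mH) = 0.599.
ω_d = ω_n√(1−ζ²) = 39400 rad/s. t_p = π/ω_d = 0.0000798 s.

t_p ≈ 0.0000798 s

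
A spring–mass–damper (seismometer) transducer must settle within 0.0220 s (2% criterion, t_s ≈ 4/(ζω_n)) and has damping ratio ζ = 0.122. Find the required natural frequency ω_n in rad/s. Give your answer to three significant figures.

Rearranging t_s ≈ 4/(ζω_n) gives ω_n = 4/(ζ·t_s) = 4/(0.122 × 0.0220) = 1490 rad/s.

ω_n ≈ 1490 rad/s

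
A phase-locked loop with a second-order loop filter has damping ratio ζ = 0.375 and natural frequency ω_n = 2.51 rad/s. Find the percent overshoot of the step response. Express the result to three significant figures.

For an underdamped second-order system, %OS = 100·exp(−πζ/√(1−ζ²)).
πζ/√(1−ζ²) = π·0.375/√(1−0.141) = 1.271, so %OS = 100·e^(−1.271) = 28.1%.

%OS ≈ 28.1%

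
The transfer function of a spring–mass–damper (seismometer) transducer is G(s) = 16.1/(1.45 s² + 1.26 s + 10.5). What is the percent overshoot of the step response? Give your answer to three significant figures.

Dividing through by 1.45: denominator becomes s² + 0.8690 s + 7.241.
So ω_n = √7.241 = 2.69 rad/s and ζ = 0.8690/(2·2.69) = 0.161.
Overshoot: exp(−π·0.161/√(1−0.161²)) = 0.598, i.e. 59.8%.

%OS ≈ 59.8%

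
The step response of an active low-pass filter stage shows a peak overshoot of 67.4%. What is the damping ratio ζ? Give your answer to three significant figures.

From %OS = 100·exp(−πζ/√(1−ζ²)), invert to get ζ = −ln(OS)/√(π² + ln²(OS)) with OS = 0.674.
−ln 0.674 = 0.3945, so ζ = 0.3945/√(π² + 0.1557) = 0.125.

ζ ≈ 0.125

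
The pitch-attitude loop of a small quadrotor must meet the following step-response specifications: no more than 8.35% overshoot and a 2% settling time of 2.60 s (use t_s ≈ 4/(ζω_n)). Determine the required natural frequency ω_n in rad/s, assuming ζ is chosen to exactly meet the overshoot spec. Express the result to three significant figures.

ζ = −ln(OS)/√(π² + (ln OS)²). With OS = 0.0835, ln OS = −2.483 and ζ = 2.483/4.004 = 0.620.
From t_s ≈ 4/(ζω_n): ω_n = 4/(ζ·t_s) = 4/(0.620·2.60) = 2.48 rad/s.

ω_n ≈ 2.48 rad/s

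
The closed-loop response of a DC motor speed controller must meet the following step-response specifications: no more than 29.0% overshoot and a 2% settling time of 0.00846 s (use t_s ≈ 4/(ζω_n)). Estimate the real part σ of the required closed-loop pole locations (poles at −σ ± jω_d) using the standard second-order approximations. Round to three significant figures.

σ ≈ 473

The settling-time spec alone fixes σ = ζω_n = 4/t_s = 4/0.00846 = 473.
(Overshoot then fixes ζ = 0.367 and hence ω_d = σ·√(1−ζ²)/ζ = 1200 rad/s.)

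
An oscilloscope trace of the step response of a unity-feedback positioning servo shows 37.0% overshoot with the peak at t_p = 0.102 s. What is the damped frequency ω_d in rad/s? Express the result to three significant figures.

ω_d ≈ 30.8 rad/s

t_p = π/ω_d, so ω_d = π/0.102 = 30.8 rad/s.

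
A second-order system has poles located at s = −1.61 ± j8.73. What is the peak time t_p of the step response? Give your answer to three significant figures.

t_p ≈ 0.360 s

t_p = π/ω_d with ω_d = 8.73 (the imaginary part), so t_p = 0.360 s.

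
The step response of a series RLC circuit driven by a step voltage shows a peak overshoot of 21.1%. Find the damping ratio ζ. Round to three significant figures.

ζ ≈ 0.444

From %OS = 100·exp(−πζ/√(1−ζ²)), invert to get ζ = −ln(OS)/√(π² + ln²(OS)) with OS = 0.211.
−ln 0.211 = 1.556, so ζ = 1.556/√(π² + 2.421) = 0.444.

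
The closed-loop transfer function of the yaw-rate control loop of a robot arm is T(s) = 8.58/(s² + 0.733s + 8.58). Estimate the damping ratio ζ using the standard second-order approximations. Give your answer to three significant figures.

ω_n = √8.58 = 2.93 rad/s; ζ = 0.733/(2·2.93) = 0.125.

ζ ≈ 0.125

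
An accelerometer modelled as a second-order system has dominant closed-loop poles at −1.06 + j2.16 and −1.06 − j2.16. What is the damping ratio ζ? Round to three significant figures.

ζ ≈ 0.441

|pole| = ω_n = √(1.06² + 2.16²) = 2.41 rad/s; ζ = cos θ = σ/ω_n = 0.441.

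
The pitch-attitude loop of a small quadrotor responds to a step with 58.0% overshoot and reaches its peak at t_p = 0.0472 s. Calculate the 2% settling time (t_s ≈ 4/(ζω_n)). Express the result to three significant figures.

The overshoot fixes ζ = −ln(OS)/√(π²+ln²(OS)) = 0.171.
t_p = π/ω_d ⇒ ω_d = 66.6 rad/s; then ω_n = ω_d/√(1−ζ²) = 67.6 rad/s.
t_s ≈ 4/(ζω_n) = 4/(0.171·67.6) = 0.347 s.

t_s ≈ 0.347 s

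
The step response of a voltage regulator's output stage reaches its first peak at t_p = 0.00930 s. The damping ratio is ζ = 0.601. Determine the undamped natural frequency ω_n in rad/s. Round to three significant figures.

ω_n ≈ 423 rad/s

Peak time t_p = π/ω_d, so ω_d = π/t_p = π/0.00930 = 338 rad/s.
ω_n = ω_d/√(1−ζ²) = 338/√0.639 = 423 rad/s.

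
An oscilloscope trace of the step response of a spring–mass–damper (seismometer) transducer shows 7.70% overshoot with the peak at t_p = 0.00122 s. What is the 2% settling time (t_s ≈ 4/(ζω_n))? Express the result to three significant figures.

t_s ≈ 0.00190 s

The overshoot fixes ζ = −ln(OS)/√(π²+ln²(OS)) = 0.632.
From t_p = π/ω_d, ω_d = π/0.00122 = 2580 rad/s, so ω_n = ω_d/√(1−ζ²) = 3320 rad/s.
t_s ≈ 4/(ζω_n) = 4/(0.632·3320) = 0.00190 s.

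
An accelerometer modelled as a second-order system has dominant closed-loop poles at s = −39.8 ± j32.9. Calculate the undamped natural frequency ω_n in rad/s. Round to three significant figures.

ω_n ≈ 51.6 rad/s

With σ = 39.8, ω_d = 32.9: ω_n = √(σ²+ω_d²) = 51.6 rad/s, ζ = σ/ω_n = 0.771.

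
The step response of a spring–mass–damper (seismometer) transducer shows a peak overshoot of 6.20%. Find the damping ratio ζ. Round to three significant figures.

From %OS = 100·exp(−πζ/√(1−ζ²)), invert to get ζ = −ln(OS)/√(π² + ln²(OS)) with OS = 0.0620.
−ln 0.0620 = 2.781, so ζ = 2.781/√(π² + 7.732) = 0.663.

ζ ≈ 0.663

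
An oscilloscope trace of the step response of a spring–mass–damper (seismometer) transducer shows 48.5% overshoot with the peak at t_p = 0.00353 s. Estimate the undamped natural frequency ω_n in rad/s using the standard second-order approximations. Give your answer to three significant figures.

The overshoot fixes ζ = −ln(OS)/√(π²+ln²(OS)) = 0.224.
t_p = π/ω_d ⇒ ω_d = 890 rad/s; then ω_n = ω_d/√(1−ζ²) = 913 rad/s.

ω_n ≈ 913 rad/s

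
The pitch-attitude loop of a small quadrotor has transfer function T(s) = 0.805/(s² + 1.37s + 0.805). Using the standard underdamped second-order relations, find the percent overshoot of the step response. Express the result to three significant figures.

Comparing the denominator to s² + 2ζω_n s + ω_n²: ω_n = √0.805 = 0.897 rad/s, and 2ζω_n = 1.37 so ζ = 1.37/(2·0.897) = 0.763.
Overshoot: exp(−π·0.763/√(1−0.763²)) = 0.0244, i.e. 2.44%.

%OS ≈ 2.44%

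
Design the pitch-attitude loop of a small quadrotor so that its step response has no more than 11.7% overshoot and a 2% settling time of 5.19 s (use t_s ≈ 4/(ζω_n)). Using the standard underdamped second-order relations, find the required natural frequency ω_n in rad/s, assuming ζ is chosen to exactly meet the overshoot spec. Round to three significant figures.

ω_n ≈ 1.37 rad/s

Inverting the overshoot relation: ζ = |ln 0.117|/√(π² + ln²0.117) = 0.564.
Then ω_n = 4/(ζ t_s) = 4/(0.564 × 5.19) = 1.37 rad/s.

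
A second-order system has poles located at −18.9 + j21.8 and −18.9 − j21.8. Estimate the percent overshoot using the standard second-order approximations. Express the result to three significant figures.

With σ = 18.9, ω_d = 21.8: ω_n = √(σ²+ω_d²) = 28.9 rad/s, ζ = σ/ω_n = 0.655.
Overshoot: exp(−π·0.655/√(1−0.655²)) = 0.0656, i.e. 6.56%.

%OS ≈ 6.56%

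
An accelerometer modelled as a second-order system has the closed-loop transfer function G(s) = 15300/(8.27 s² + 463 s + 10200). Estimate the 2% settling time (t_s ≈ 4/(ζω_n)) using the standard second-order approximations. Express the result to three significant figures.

t_s ≈ 0.143 s

Dividing through by 8.27: denominator becomes s² + 55.99 s + 1233.
So ω_n = √1233 = 35.1 rad/s and ζ = 55.99/(2·35.1) = 0.797.
t_s ≈ 4/(ζω_n) = 0.143 s.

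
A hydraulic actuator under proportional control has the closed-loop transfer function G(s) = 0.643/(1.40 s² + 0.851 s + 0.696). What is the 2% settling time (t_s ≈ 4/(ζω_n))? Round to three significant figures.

t_s ≈ 13.2 s

Dividing through by 1.40: denominator becomes s² + 0.6079 s + 0.4971.
So ω_n = √0.4971 = 0.705 rad/s and ζ = 0.6079/(2·0.705) = 0.431.
t_s ≈ 4/(ζω_n) = 13.2 s.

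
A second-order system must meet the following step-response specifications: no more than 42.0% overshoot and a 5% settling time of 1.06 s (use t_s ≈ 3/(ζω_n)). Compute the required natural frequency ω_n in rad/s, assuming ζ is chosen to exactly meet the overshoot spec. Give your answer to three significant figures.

ζ = −ln(OS)/√(π² + (ln OS)²). With OS = 0.420, ln OS = −0.8675 and ζ = 0.8675/3.259 = 0.266.
Then ω_n = 3/(ζ t_s) = 3/(0.266 × 1.06) = 10.6 rad/s.

ω_n ≈ 10.6 rad/s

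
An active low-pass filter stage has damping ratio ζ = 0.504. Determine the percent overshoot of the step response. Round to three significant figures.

For an underdamped second-order system, %OS = 100·exp(−πζ/√(1−ζ²)).
πζ/√(1−ζ²) = π·0.504/√(1−0.254) = 1.833, so %OS = 100·e^(−1.833) = 16.0%.

%OS ≈ 16.0%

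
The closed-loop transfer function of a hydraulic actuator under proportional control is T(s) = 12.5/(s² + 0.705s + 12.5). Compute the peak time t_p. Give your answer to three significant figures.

t_p ≈ 0.893 s

ω_n = √12.5 = 3.54 rad/s; ζ = 0.705/(2·3.54) = 0.0997.
ω_d = 3.54·√(1 − 0.0997²) = 3.52 rad/s. Then t_p = π/ω_d = 0.893 s.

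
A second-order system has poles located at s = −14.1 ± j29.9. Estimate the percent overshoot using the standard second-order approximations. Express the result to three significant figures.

|pole| = ω_n = √(14.1² + 29.9²) = 33.1 rad/s; ζ = cos θ = σ/ω_n = 0.427.
%OS = 100·exp(−πζ/√(1−ζ²)) = 22.7%.

%OS ≈ 22.7%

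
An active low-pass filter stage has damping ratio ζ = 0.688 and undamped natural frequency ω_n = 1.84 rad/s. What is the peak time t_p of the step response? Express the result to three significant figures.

t_p ≈ 2.35 s

The damped frequency is ω_d = ω_n√(1−ζ²) = 1.84·√(1−0.473) = 1.34 rad/s.
Peak time t_p = π/ω_d = π/1.34 = 2.35 s.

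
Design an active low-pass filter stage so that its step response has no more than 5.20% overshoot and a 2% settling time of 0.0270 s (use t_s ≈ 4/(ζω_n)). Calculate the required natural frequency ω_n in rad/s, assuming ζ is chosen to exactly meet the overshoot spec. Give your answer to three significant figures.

ζ = −ln(OS)/√(π² + (ln OS)²). With OS = 0.0520, ln OS = −2.957 and ζ = 2.957/4.314 = 0.685.
Then ω_n = 4/(ζ t_s) = 4/(0.685 × 0.0270) = 216 rad/s.

ω_n ≈ 216 rad/s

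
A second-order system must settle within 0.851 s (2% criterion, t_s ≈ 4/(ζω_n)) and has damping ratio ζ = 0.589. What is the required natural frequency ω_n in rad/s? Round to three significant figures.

Rearranging t_s ≈ 4/(ζω_n) gives ω_n = 4/(ζ·t_s) = 4/(0.589 × 0.851) = 7.98 rad/s.

ω_n ≈ 7.98 rad/s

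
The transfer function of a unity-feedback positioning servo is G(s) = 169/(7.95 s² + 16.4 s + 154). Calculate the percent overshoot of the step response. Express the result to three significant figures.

Dividing through by 7.95: denominator becomes s² + 2.063 s + 19.37.
So ω_n = √19.37 = 4.40 rad/s and ζ = 2.063/(2·4.40) = 0.234.
Overshoot: exp(−π·0.234/√(1−0.234²)) = 0.469, i.e. 46.9%.

%OS ≈ 46.9%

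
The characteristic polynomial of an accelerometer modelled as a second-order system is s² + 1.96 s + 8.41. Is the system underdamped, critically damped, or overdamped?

a² − 4b = 1.96² − 4·8.41 < 0 (complex roots); the system is underdamped.

underdamped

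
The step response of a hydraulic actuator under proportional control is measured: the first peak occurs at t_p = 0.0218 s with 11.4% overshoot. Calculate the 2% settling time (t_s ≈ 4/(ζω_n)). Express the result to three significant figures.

The overshoot fixes ζ = −ln(OS)/√(π²+ln²(OS)) = 0.569.
t_p = π/ω_d ⇒ ω_d = 144 rad/s; then ω_n = ω_d/√(1−ζ²) = 175 rad/s.
t_s ≈ 4/(ζω_n) = 4/(0.569·175) = 0.0402 s.

t_s ≈ 0.0402 s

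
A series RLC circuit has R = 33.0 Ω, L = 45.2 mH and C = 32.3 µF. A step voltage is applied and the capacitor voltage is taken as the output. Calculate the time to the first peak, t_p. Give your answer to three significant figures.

t_p ≈ 0.00423 s

For a series RLC circuit (capacitor voltage as output), ω_n = 1/√(LC) = 1/√(45.2 mH · 32.3 µF) = 828 rad/s.
ζ = (R/2)·√(C/L) = (33.0/2)·√(32.3 µF/45.2 mH) = 0.441.
ω_d = ω_n√(1−ζ²) = 743 rad/s. t_p = π/ω_d = 0.00423 s.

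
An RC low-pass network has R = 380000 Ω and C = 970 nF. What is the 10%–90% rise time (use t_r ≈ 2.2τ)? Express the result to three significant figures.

τ = RC = 380000 × 970 nF = 0.369 s.
t_r ≈ 2.2τ = 0.811 s.

t_r ≈ 0.811 s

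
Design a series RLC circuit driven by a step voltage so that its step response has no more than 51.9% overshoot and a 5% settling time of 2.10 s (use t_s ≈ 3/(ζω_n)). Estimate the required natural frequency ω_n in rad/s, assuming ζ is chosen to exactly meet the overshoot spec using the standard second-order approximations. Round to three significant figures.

ω_n ≈ 6.99 rad/s

ζ = −ln(OS)/√(π² + (ln OS)²). With OS = 0.519, ln OS = −0.6559 and ζ = 0.6559/3.209 = 0.204.
From t_s ≈ 3/(ζω_n): ω_n = 3/(ζ·t_s) = 3/(0.204·2.10) = 6.99 rad/s.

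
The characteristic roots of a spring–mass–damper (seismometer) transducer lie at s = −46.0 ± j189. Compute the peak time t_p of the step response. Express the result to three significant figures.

t_p ≈ 0.0166 s

t_p = π/ω_d with ω_d = 189 (the imaginary part), so t_p = 0.0166 s.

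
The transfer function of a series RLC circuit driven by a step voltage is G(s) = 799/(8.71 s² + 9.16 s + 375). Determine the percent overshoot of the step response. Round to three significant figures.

Dividing through by 8.71: denominator becomes s² + 1.052 s + 43.05.
So ω_n = √43.05 = 6.56 rad/s and ζ = 1.052/(2·6.56) = 0.0801.
%OS = 100·exp(−πζ/√(1−ζ²)) = 77.7%.

%OS ≈ 77.7%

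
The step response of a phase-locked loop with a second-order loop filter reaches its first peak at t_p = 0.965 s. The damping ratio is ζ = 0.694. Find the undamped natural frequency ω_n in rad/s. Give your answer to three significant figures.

Peak time t_p = π/ω_d, so ω_d = π/t_p = π/0.965 = 3.26 rad/s.
ω_n = ω_d/√(1−ζ²) = 3.26/√0.518 = 4.52 rad/s.

ω_n ≈ 4.52 rad/s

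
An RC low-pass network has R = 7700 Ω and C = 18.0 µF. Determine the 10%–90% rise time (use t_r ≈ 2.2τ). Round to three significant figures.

t_r ≈ 0.305 s

τ = RC = 7700 × 18.0 µF = 0.139 s.
t_r ≈ 2.2τ = 0.305 s.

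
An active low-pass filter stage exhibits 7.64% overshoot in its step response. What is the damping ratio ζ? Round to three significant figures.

ζ ≈ 0.633

From %OS = 100·exp(−πζ/√(1−ζ²)), invert to get ζ = −ln(OS)/√(π² + ln²(OS)) with OS = 0.0764.
−ln 0.0764 = 2.572, so ζ = 2.572/√(π² + 6.614) = 0.633.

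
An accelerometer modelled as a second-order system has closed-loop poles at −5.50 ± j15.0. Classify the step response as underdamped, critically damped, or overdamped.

Since the poles form a complex-conjugate pair with nonzero imaginary part, the response is underdamped.

underdamped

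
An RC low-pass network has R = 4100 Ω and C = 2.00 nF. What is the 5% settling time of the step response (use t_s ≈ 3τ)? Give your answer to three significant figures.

t_s ≈ 0.0000246 s

τ = RC = 4100 × 2.00 nF = 0.00000820 s.
t_s ≈ 3τ = 0.0000246 s.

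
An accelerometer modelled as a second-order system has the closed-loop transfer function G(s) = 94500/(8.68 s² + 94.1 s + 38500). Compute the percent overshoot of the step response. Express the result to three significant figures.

Dividing through by 8.68: denominator becomes s² + 10.84 s + 4435.
So ω_n = √4435 = 66.6 rad/s and ζ = 10.84/(2·66.6) = 0.0814.
%OS = 100 e^{−πζ/√(1−ζ²)} with ζ = 0.0814 gives 77.4%.

%OS ≈ 77.4%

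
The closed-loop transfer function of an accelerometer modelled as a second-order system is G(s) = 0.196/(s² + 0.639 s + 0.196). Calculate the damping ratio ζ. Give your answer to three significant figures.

ζ ≈ 0.722

Comparing the denominator to s² + 2ζω_n s + ω_n²: ω_n = √0.196 = 0.443 rad/s, and 2ζω_n = 0.639 so ζ = 0.639/(2·0.443) = 0.722.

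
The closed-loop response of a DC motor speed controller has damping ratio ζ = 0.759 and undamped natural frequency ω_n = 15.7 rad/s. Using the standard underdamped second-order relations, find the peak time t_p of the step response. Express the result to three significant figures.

The damped frequency is ω_d = ω_n√(1−ζ²) = 15.7·√(1−0.576) = 10.2 rad/s.
Peak time t_p = π/ω_d = π/10.2 = 0.307 s.

t_p ≈ 0.307 s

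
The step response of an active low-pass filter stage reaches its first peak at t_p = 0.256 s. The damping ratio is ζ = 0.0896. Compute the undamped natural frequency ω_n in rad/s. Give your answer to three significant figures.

Peak time t_p = π/ω_d, so ω_d = π/t_p = π/0.256 = 12.3 rad/s.
ω_n = ω_d/√(1−ζ²) = 12.3/√0.992 = 12.3 rad/s.

ω_n ≈ 12.3 rad/s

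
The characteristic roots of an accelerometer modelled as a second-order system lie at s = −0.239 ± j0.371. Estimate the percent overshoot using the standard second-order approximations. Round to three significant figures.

%OS ≈ 13.2%

|pole| = ω_n = √(0.239² + 0.371²) = 0.441 rad/s; ζ = cos θ = σ/ω_n = 0.542.
Overshoot: exp(−π·0.542/√(1−0.542²)) = 0.132, i.e. 13.2%.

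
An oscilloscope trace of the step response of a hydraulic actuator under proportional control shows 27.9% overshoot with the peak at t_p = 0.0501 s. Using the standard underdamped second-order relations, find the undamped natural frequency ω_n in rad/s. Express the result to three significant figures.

ω_n ≈ 67.7 rad/s

From the overshoot, ζ = −ln(OS)/√(π²+ln²(OS)) = 0.376.
t_p = π/ω_d ⇒ ω_d = 62.7 rad/s; then ω_n = ω_d/√(1−ζ²) = 67.7 rad/s.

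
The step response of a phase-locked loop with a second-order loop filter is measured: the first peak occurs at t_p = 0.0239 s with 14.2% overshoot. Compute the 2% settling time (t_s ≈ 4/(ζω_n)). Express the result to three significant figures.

t_s ≈ 0.0490 s

The overshoot fixes ζ = −ln(OS)/√(π²+ln²(OS)) = 0.528.
From t_p = π/ω_d, ω_d = π/0.0239 = 131 rad/s, so ω_n = ω_d/√(1−ζ²) = 155 rad/s.
t_s ≈ 4/(ζω_n) = 4/(0.528·155) = 0.0490 s.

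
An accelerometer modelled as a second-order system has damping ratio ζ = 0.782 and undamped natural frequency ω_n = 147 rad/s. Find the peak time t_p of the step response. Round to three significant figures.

The damped frequency is ω_d = ω_n√(1−ζ²) = 147·√(1−0.612) = 91.6 rad/s.
Peak time t_p = π/ω_d = π/91.6 = 0.0343 s.

t_p ≈ 0.0343 s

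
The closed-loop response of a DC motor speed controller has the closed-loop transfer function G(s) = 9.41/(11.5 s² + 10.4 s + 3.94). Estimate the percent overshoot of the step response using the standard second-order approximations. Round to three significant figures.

Dividing through by 11.5: denominator becomes s² + 0.9043 s + 0.3426.
So ω_n = √0.3426 = 0.585 rad/s and ζ = 0.9043/(2·0.585) = 0.773.
%OS = 100 e^{−πζ/√(1−ζ²)} with ζ = 0.773 gives 2.19%.

%OS ≈ 2.19%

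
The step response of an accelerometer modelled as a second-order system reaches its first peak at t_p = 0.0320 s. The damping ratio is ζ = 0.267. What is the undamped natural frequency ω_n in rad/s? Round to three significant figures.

ω_n ≈ 102 rad/s

Peak time t_p = π/ω_d, so ω_d = π/t_p = π/0.0320 = 98.2 rad/s.
ω_n = ω_d/√(1−ζ²) = 98.2/√0.929 = 102 rad/s.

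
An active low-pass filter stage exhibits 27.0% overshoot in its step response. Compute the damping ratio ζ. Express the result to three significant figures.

From %OS = 100·exp(−πζ/√(1−ζ²)), invert to get ζ = −ln(OS)/√(π² + ln²(OS)) with OS = 0.270.
−ln 0.270 = 1.309, so ζ = 1.309/√(π² + 1.714) = 0.385.

ζ ≈ 0.385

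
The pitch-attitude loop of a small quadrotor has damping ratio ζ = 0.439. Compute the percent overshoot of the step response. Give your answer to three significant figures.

For an underdamped second-order system, %OS = 100·exp(−πζ/√(1−ζ²)).
πζ/√(1−ζ²) = π·0.439/√(1−0.193) = 1.535, so %OS = 100·e^(−1.535) = 21.5%.

%OS ≈ 21.5%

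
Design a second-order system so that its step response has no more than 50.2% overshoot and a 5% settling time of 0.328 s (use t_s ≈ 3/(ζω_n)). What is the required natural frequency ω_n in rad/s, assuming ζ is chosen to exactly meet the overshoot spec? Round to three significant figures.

ω_n ≈ 42.7 rad/s

From %OS = 100·exp(−πζ/√(1−ζ²)), invert to get ζ = −ln(OS)/√(π² + ln²(OS)) with OS = 0.502.
−ln 0.502 = 0.6892, so ζ = 0.6892/√(π² + 0.4749) = 0.214.
Then ω_n = 3/(ζ t_s) = 3/(0.214 × 0.328) = 42.7 rad/s.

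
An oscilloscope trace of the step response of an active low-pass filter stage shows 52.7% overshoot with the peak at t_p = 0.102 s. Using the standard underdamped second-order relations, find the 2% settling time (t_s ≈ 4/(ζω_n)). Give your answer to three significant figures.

From the overshoot, ζ = −ln(OS)/√(π²+ln²(OS)) = 0.200.
From t_p = π/ω_d, ω_d = π/0.102 = 30.8 rad/s, so ω_n = ω_d/√(1−ζ²) = 31.4 rad/s.
t_s ≈ 4/(ζω_n) = 4/(0.200·31.4) = 0.637 s.

t_s ≈ 0.637 s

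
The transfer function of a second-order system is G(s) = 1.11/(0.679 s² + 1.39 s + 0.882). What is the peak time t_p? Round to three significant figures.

t_p ≈ 6.27 s

Dividing through by 0.679: denominator becomes s² + 2.047 s + 1.299.
So ω_n = √1.299 = 1.14 rad/s and ζ = 2.047/(2·1.14) = 0.898.
ω_d = ω_n√(1−ζ²) = 0.501 rad/s. t_p = π/ω_d = 6.27 s.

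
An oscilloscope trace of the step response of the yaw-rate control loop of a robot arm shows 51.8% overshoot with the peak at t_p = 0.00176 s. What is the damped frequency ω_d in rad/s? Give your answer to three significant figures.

ω_d ≈ 1780 rad/s

t_p = π/ω_d, so ω_d = π/0.00176 = 1780 rad/s.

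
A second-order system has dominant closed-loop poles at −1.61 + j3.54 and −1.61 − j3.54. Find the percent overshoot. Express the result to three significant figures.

%OS ≈ 24.0%

|pole| = ω_n = √(1.61² + 3.54²) = 3.89 rad/s; ζ = cos θ = σ/ω_n = 0.414.
%OS = 100 e^{−πζ/√(1−ζ²)} with ζ = 0.414 gives 24.0%.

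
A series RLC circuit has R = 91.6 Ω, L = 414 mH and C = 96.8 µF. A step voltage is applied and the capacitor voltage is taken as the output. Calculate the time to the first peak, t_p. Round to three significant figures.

t_p ≈ 0.0279 s

For a series RLC circuit (capacitor voltage as output), ω_n = 1/√(LC) = 1/√(414 mH · 96.8 µF) = 158 rad/s.
ζ = (R/2)·√(C/L) = (91.6/2)·√(96.8 µF/414 mH) = 0.700.
ω_d = 158·√(1 − 0.700²) = 113 rad/s. t_p = π/ω_d = 0.0279 s.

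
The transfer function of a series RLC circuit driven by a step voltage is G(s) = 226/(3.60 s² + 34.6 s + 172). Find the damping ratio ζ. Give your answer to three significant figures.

Dividing through by 3.60: denominator becomes s² + 9.611 s + 47.78.
So ω_n = √47.78 = 6.91 rad/s and ζ = 9.611/(2·6.91) = 0.695.

ζ ≈ 0.695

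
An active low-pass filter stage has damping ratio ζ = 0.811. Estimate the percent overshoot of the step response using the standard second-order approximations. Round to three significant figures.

%OS ≈ 1.28%

For an underdamped second-order system, %OS = 100·exp(−πζ/√(1−ζ²)).
πζ/√(1−ζ²) = π·0.811/√(1−0.658) = 4.355, so %OS = 100·e^(−4.355) = 1.28%.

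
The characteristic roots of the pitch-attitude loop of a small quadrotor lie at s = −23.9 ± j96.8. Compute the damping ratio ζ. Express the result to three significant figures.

The poles are at −σ ± jω_d with σ = 23.9 and ω_d = 96.8, so ω_n = √(σ²+ω_d²) = 99.7 rad/s and ζ = σ/ω_n = 0.240.

ζ ≈ 0.240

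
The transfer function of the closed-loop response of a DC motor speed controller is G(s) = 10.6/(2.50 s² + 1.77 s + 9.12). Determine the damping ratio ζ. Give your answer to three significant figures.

Dividing through by 2.50: denominator becomes s² + 0.7080 s + 3.648.
So ω_n = √3.648 = 1.91 rad/s and ζ = 0.7080/(2·1.91) = 0.185.

ζ ≈ 0.185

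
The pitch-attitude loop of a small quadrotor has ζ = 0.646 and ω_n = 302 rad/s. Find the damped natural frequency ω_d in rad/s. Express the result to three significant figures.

ω_d ≈ 231 rad/s

ω_d = ω_n√(1−ζ²) = 302·√0.583 = 231 rad/s.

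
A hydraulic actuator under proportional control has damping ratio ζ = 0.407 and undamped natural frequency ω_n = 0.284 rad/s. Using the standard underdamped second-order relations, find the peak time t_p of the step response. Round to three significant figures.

t_p ≈ 12.1 s

The damped frequency is ω_d = ω_n√(1−ζ²) = 0.284·√(1−0.166) = 0.259 rad/s.
Peak time t_p = π/ω_d = π/0.259 = 12.1 s.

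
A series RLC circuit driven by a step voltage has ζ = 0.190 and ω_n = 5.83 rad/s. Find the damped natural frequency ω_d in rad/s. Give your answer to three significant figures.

ω_d ≈ 5.72 rad/s

ω_d = ω_n√(1−ζ²) = 5.83·√0.964 = 5.72 rad/s.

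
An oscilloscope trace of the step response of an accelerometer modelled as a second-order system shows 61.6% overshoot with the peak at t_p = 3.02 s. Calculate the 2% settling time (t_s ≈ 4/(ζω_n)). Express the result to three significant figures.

ζ from %OS: ζ = |ln 0.616|/√(π²+ln²0.616) = 0.152.
t_p = π/ω_d ⇒ ω_d = 1.04 rad/s; then ω_n = ω_d/√(1−ζ²) = 1.05 rad/s.
t_s ≈ 4/(ζω_n) = 4/(0.152·1.05) = 24.9 s.

t_s ≈ 24.9 s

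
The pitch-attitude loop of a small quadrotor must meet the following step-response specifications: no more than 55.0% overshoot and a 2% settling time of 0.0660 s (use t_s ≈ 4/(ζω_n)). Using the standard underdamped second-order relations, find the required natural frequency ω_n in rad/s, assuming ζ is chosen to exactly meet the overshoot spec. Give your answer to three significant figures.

ω_n ≈ 324 rad/s

ζ = −ln(OS)/√(π² + (ln OS)²). With OS = 0.550, ln OS = −0.5978 and ζ = 0.5978/3.198 = 0.187.
From t_s ≈ 4/(ζω_n): ω_n = 4/(ζ·t_s) = 4/(0.187·0.0660) = 324 rad/s.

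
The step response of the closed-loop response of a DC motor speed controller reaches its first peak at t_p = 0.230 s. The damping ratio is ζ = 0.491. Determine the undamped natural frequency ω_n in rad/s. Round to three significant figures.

Peak time t_p = π/ω_d, so ω_d = π/t_p = π/0.230 = 13.7 rad/s.
ω_n = ω_d/√(1−ζ²) = 13.7/√0.759 = 15.7 rad/s.

ω_n ≈ 15.7 rad/s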